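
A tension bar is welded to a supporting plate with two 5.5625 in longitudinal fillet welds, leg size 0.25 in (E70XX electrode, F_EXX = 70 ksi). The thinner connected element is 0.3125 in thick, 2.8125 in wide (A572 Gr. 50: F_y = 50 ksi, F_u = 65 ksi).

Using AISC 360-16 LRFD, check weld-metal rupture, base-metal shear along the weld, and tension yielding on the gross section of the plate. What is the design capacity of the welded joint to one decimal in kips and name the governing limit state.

39.6 kips (gross-section yield governs)

Weld metal: throat = 0.707×0.25 = 0.17675 in, L = 2×5.5625 = 11.125 in. φR_n = 0.75 × 0.6 × 70 × 0.17675 × 11.125 = 61.9 kips.
Base metal shear (0.3125 in plate): yield φR_n = 1.0×0.6×50×0.3125×11.125 = 104.3 kips; rupture φR_n = 0.75×0.6×65×0.3125×11.125 = 101.7 kips; take 101.7 kips (rupture).
Tension yield (gross): A_g = 2.8125×0.3125 = 0.87891 in². φR_n = 0.90 × 50 × 0.87891 = 39.6 kips.
Governing: min(61.9, 101.7, 39.6) = 39.6 kips → gross-section yield.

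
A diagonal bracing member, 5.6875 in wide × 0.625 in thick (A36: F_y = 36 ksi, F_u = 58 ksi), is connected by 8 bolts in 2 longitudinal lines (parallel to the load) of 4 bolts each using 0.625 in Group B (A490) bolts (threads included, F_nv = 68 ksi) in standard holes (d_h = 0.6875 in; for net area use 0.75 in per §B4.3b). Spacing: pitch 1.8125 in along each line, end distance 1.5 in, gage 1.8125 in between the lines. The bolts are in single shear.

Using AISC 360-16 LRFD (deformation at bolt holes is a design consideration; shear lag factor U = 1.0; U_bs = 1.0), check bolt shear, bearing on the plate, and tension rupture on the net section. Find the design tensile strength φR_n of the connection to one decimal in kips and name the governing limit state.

113.8 kips (net-section rupture governs)

Bolt shear: A_b = π(0.625)²/4 = 0.3068 in². φR_n = 0.75 × 68 × 0.3068 × 8 × 1 = 125.2 kips.
Bearing (0.625 in plate, F_u = 58 ksi): end bolts L_c = 1.5 − 0.6875/2 = 1.15625, R_n = min(1.2×1.15625×0.625×58, 2.4×0.625×0.625×58) = 50.297 kips/bolt; interior L_c = 1.8125 − 0.6875 = 1.125, R_n = 48.938 kips/bolt. φR_n = 0.75 × (2×50.297 + 6×48.938) = 295.7 kips.
Tension rupture (net): A_n = (5.6875 − 2×0.75)×0.625 = 2.6172 in² (U = 1.0, A_e = A_n). φR_n = 0.75 × 58 × 2.6172 = 113.8 kips.
Governing: min(125.2, 295.7, 113.8) = 113.8 kips → net-section rupture.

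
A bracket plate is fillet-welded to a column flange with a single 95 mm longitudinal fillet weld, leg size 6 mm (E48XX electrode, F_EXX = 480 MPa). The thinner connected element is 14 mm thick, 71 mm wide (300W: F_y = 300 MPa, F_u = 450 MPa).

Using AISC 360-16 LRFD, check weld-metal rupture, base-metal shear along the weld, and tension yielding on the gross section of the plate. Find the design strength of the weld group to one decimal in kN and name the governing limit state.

87.0 kN (weld metal governs)

Weld metal: throat = 0.707×6 = 4.242 mm, L = 95 mm. φR_n = 0.75 × 0.6 × 480 × 4.242 × 95 = 87.0 kN.
Base metal shear (14 mm plate): yield φR_n = 1.0×0.6×300×14×95 = 239.4 kN; rupture φR_n = 0.75×0.6×450×14×95 = 269.3 kN; take 239.4 kN (yield).
Tension yield (gross): A_g = 71×14 = 994 mm². φR_n = 0.90 × 300 × 994 = 268.4 kN.
Governing: min(87.0, 239.4, 268.4) = 87.0 kN → weld metal.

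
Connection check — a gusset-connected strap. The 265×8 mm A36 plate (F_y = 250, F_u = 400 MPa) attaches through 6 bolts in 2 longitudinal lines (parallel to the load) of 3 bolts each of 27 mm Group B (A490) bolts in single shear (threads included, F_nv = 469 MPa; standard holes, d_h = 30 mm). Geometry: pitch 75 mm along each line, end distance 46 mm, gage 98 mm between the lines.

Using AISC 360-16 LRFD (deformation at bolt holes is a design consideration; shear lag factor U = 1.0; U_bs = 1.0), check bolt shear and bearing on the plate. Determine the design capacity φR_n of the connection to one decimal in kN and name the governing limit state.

697.0 kN (bearing governs)

Bolt shear: A_b = π(27)²/4 = 572.56 mm². φR_n = 0.75 × 469 × 572.56 × 6 × 1 = 1208.4 kN.
Bearing (8 mm plate, F_u = 400 MPa): end bolts L_c = 46 − 30/2 = 31, R_n = min(1.2×31×8×400, 2.4×27×8×400) = 119.04 kN/bolt; interior L_c = 75 − 30 = 45, R_n = 172.8 kN/bolt. φR_n = 0.75 × (2×119.04 + 4×172.8) = 697.0 kN.
Governing: min(1208.4, 697.0) = 697.0 kN → bearing.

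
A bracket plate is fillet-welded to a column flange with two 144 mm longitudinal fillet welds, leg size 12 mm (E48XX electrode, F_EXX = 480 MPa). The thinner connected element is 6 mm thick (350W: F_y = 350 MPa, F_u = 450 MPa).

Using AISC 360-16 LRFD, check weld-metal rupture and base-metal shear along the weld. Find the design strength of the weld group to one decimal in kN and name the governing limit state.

349.9 kN (base-metal shear governs)

Weld metal: throat = 0.707×12 = 8.484 mm, L = 2×144 = 288 mm. φR_n = 0.75 × 0.6 × 480 × 8.484 × 288 = 527.8 kN.
Base metal shear (6 mm plate): yield φR_n = 1.0×0.6×350×6×288 = 362.9 kN; rupture φR_n = 0.75×0.6×450×6×288 = 349.9 kN; take 349.9 kN (rupture).
Governing: min(527.8, 349.9) = 349.9 kN → base-metal shear.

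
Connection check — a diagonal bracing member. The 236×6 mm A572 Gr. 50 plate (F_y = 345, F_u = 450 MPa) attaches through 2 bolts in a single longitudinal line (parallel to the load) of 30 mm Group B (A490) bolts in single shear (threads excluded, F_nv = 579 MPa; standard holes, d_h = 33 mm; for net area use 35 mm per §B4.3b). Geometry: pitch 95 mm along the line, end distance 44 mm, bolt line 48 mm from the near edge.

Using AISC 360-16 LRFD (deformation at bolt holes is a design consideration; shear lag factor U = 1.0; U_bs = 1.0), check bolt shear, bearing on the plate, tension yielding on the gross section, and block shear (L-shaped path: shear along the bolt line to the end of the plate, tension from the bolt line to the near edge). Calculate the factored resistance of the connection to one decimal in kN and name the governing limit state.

166.9 kN (block shear governs)

Bolt shear: A_b = π(30)²/4 = 706.86 mm². φR_n = 0.75 × 579 × 706.86 × 2 × 1 = 613.9 kN.
Bearing (6 mm plate, F_u = 450 MPa): end bolts L_c = 44 − 33/2 = 27.5, R_n = min(1.2×27.5×6×450, 2.4×30×6×450) = 89.1 kN/bolt; interior L_c = 95 − 33 = 62, R_n = 194.4 kN/bolt. φR_n = 0.75 × (1×89.1 + 1×194.4) = 212.6 kN.
Tension yield (gross): A_g = 236×6 = 1416 mm². φR_n = 0.90 × 345 × 1416 = 439.7 kN.
Block shear: shear path 1×[44+1×95] = 1×139 mm, A_gv = 834, A_nv = 1×(139 − 1.5×35)×6 = 519 mm²; tension to near edge: (48 − 0.5×35)×6 = 183 mm². R_n = min(0.6×450×519, 0.6×345×834) + 1.0×450×183 = min(140.13, 172.64) + 82.35 = 222.48 kN. φR_n = 0.75 × 222.48 = 166.9 kN.
Governing: min(613.9, 212.6, 439.7, 166.9) = 166.9 kN → block shear.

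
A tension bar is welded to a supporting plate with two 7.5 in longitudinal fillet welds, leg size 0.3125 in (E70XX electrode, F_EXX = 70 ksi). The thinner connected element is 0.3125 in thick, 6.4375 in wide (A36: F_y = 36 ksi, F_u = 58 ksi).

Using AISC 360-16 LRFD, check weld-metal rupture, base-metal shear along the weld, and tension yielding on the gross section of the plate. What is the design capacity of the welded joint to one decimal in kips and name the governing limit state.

65.2 kips (gross-section yield governs)

Weld metal: throat = 0.707×0.3125 = 0.22094 in, L = 2×7.5 = 15 in. φR_n = 0.75 × 0.6 × 70 × 0.22094 × 15 = 104.4 kips.
Base metal shear (0.3125 in plate): yield φR_n = 1.0×0.6×36×0.3125×15 = 101.3 kips; rupture φR_n = 0.75×0.6×58×0.3125×15 = 122.3 kips; take 101.3 kips (yield).
Tension yield (gross): A_g = 6.4375×0.3125 = 2.0117 in². φR_n = 0.90 × 36 × 2.0117 = 65.2 kips.
Governing: min(104.4, 101.3, 65.2) = 65.2 kips → gross-section yield.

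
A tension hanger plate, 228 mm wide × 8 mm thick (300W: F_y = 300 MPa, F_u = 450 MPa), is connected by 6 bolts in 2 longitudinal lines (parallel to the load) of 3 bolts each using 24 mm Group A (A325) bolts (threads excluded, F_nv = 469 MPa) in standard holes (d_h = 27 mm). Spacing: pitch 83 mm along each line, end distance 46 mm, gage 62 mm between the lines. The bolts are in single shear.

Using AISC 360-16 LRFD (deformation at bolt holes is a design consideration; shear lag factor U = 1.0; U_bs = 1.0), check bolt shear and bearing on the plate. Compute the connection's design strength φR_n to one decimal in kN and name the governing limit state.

Bolt shear: A_b = π(24)²/4 = 452.39 mm². φR_n = 0.75 × 469 × 452.39 × 6 × 1 = 954.8 kN.
Bearing (8 mm plate, F_u = 450 MPa): end bolts L_c = 46 − 27/2 = 32.5, R_n = min(1.2×32.5×8×450, 2.4×24×8×450) = 140.4 kN/bolt; interior L_c = 83 − 27 = 56, R_n = 207.36 kN/bolt. φR_n = 0.75 × (2×140.4 + 4×207.36) = 832.7 kN.
Governing: min(954.8, 832.7) = 832.7 kN → bearing.

832.7 kN (bearing governs)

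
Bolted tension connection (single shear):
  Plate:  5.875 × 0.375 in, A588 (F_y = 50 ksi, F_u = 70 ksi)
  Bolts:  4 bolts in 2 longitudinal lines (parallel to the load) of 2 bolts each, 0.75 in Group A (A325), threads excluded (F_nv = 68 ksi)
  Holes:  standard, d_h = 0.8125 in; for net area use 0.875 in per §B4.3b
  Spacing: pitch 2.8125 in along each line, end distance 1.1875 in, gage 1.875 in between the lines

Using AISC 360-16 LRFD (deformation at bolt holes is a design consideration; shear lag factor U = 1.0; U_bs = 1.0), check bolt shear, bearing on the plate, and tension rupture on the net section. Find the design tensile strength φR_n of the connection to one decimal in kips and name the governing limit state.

81.2 kips (net-section rupture governs)

Bolt shear: A_b = π(0.75)²/4 = 0.44179 in². φR_n = 0.75 × 68 × 0.44179 × 4 × 1 = 90.1 kips.
Bearing (0.375 in plate, F_u = 70 ksi): end bolts L_c = 1.1875 − 0.8125/2 = 0.78125, R_n = min(1.2×0.78125×0.375×70, 2.4×0.75×0.375×70) = 24.609 kips/bolt; interior L_c = 2.8125 − 0.8125 = 2, R_n = 47.25 kips/bolt. φR_n = 0.75 × (2×24.609 + 2×47.25) = 107.8 kips.
Tension rupture (net): A_n = (5.875 − 2×0.875)×0.375 = 1.5469 in² (U = 1.0, A_e = A_n). φR_n = 0.75 × 70 × 1.5469 = 81.2 kips.
Governing: min(90.1, 107.8, 81.2) = 81.2 kips → net-section rupture.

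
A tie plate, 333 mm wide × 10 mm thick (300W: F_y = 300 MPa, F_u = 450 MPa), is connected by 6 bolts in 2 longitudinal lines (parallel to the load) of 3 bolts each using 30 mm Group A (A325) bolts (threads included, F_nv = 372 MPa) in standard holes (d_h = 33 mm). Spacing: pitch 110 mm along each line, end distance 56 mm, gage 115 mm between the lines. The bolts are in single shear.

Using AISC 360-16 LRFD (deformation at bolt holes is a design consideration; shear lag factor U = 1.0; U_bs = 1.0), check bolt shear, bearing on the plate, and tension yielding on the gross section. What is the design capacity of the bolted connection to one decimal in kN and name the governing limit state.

Bolt shear: A_b = π(30)²/4 = 706.86 mm². φR_n = 0.75 × 372 × 706.86 × 6 × 1 = 1183.3 kN.
Bearing (10 mm plate, F_u = 450 MPa): end bolts L_c = 56 − 33/2 = 39.5, R_n = min(1.2×39.5×10×450, 2.4×30×10×450) = 213.3 kN/bolt; interior L_c = 110 − 33 = 77, R_n = 324 kN/bolt. φR_n = 0.75 × (2×213.3 + 4×324) = 1292.0 kN.
Tension yield (gross): A_g = 333×10 = 3330 mm². φR_n = 0.90 × 300 × 3330 = 899.1 kN.
Governing: min(1183.3, 1292.0, 899.1) = 899.1 kN → gross-section yield.

899.1 kN (gross-section yield governs)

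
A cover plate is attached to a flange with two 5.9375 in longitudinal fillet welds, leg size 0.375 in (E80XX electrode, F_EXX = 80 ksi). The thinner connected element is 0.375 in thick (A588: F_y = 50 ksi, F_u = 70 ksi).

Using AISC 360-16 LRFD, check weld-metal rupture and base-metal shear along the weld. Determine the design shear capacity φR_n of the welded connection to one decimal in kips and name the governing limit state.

Weld metal: throat = 0.707×0.375 = 0.26513 in, L = 2×5.9375 = 11.875 in. φR_n = 0.75 × 0.6 × 80 × 0.26513 × 11.875 = 113.3 kips.
Base metal shear (0.375 in plate): yield φR_n = 1.0×0.6×50×0.375×11.875 = 133.6 kips; rupture φR_n = 0.75×0.6×70×0.375×11.875 = 140.3 kips; take 133.6 kips (yield).
Governing: min(113.3, 133.6) = 113.3 kips → weld metal.

113.3 kips (weld metal governs)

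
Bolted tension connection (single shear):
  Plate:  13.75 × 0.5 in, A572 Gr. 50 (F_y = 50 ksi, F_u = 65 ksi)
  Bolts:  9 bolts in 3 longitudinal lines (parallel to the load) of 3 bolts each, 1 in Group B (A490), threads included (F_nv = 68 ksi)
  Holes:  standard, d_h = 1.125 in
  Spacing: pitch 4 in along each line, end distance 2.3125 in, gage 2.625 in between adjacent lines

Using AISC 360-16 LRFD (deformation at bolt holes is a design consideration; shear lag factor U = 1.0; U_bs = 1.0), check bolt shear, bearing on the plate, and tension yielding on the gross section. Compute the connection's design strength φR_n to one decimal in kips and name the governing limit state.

309.4 kips (gross-section yield governs)

Bolt shear: A_b = π(1)²/4 = 0.7854 in². φR_n = 0.75 × 68 × 0.7854 × 9 × 1 = 360.5 kips.
Bearing (0.5 in plate, F_u = 65 ksi): end bolts L_c = 2.3125 − 1.125/2 = 1.75, R_n = min(1.2×1.75×0.5×65, 2.4×1×0.5×65) = 68.25 kips/bolt; interior L_c = 4 − 1.125 = 2.875, R_n = 78 kips/bolt. φR_n = 0.75 × (3×68.25 + 6×78) = 504.6 kips.
Tension yield (gross): A_g = 13.75×0.5 = 6.875 in². φR_n = 0.90 × 50 × 6.875 = 309.4 kips.
Governing: min(360.5, 504.6, 309.4) = 309.4 kips → gross-section yield.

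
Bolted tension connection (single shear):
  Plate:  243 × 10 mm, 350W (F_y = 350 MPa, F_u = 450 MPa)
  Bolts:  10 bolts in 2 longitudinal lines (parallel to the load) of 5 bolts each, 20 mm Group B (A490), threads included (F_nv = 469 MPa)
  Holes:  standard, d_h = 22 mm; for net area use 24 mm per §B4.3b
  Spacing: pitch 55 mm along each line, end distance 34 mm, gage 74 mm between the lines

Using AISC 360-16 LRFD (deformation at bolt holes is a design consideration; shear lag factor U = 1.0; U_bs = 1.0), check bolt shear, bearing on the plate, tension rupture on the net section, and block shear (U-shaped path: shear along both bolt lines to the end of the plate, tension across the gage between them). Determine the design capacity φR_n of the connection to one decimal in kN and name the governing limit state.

Bolt shear: A_b = π(20)²/4 = 314.16 mm². φR_n = 0.75 × 469 × 314.16 × 10 × 1 = 1105.1 kN.
Bearing (10 mm plate, F_u = 450 MPa): end bolts L_c = 34 − 22/2 = 23, R_n = min(1.2×23×10×450, 2.4×20×10×450) = 124.2 kN/bolt; interior L_c = 55 − 22 = 33, R_n = 178.2 kN/bolt. φR_n = 0.75 × (2×124.2 + 8×178.2) = 1255.5 kN.
Tension rupture (net): A_n = (243 − 2×24)×10 = 1950 mm² (U = 1.0, A_e = A_n). φR_n = 0.75 × 450 × 1950 = 658.1 kN.
Block shear: shear path 2×[34+4×55] = 2×254 mm, A_gv = 5080, A_nv = 2×(254 − 4.5×24)×10 = 2920 mm²; tension across gage: (74 − 1×24)×10 = 500 mm². R_n = min(0.6×450×2920, 0.6×350×5080) + 1.0×450×500 = min(788.4, 1066.8) + 225 = 1013.4 kN. φR_n = 0.75 × 1013.4 = 760.1 kN.
Governing: min(1105.1, 1255.5, 658.1, 760.1) = 658.1 kN → net-section rupture.

658.1 kN (net-section rupture governs)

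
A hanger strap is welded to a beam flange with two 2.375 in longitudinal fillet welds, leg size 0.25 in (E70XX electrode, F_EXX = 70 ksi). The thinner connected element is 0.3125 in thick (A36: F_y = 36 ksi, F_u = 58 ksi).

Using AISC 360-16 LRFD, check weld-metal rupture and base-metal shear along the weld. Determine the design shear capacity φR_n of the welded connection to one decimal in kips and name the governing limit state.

Weld metal: throat = 0.707×0.25 = 0.17675 in, L = 2×2.375 = 4.75 in. φR_n = 0.75 × 0.6 × 70 × 0.17675 × 4.75 = 26.4 kips.
Base metal shear (0.3125 in plate): yield φR_n = 1.0×0.6×36×0.3125×4.75 = 32.1 kips; rupture φR_n = 0.75×0.6×58×0.3125×4.75 = 38.7 kips; take 32.1 kips (yield).
Governing: min(26.4, 32.1) = 26.4 kips → weld metal.

26.4 kips (weld metal governs)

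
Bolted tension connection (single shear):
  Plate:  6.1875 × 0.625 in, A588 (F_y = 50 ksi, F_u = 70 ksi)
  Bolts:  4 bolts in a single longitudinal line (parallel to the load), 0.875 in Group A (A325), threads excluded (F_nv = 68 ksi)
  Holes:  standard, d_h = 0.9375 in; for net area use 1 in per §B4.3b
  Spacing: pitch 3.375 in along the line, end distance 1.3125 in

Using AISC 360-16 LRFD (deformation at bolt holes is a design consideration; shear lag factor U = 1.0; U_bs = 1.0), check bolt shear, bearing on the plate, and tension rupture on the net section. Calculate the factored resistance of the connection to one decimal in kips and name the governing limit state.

122.7 kips (bolt shear governs)

Bolt shear: A_b = π(0.875)²/4 = 0.60132 in². φR_n = 0.75 × 68 × 0.60132 × 4 × 1 = 122.7 kips.
Bearing (0.625 in plate, F_u = 70 ksi): end bolts L_c = 1.3125 − 0.9375/2 = 0.84375, R_n = min(1.2×0.84375×0.625×70, 2.4×0.875×0.625×70) = 44.297 kips/bolt; interior L_c = 3.375 − 0.9375 = 2.4375, R_n = 91.875 kips/bolt. φR_n = 0.75 × (1×44.297 + 3×91.875) = 239.9 kips.
Tension rupture (net): A_n = (6.1875 − 1×1)×0.625 = 3.2422 in² (U = 1.0, A_e = A_n). φR_n = 0.75 × 70 × 3.2422 = 170.2 kips.
Governing: min(122.7, 239.9, 170.2) = 122.7 kips → bolt shear.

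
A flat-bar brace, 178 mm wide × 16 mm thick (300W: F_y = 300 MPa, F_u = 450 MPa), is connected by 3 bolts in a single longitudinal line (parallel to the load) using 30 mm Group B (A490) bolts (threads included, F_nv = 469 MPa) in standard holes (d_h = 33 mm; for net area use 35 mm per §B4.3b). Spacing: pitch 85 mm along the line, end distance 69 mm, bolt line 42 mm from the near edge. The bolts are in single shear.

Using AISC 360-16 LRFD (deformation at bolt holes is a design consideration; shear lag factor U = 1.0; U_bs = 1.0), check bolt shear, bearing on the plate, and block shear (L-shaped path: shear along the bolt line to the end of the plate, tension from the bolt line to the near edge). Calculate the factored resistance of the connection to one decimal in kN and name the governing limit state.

623.2 kN (block shear governs)

Bolt shear: A_b = π(30)²/4 = 706.86 mm². φR_n = 0.75 × 469 × 706.86 × 3 × 1 = 745.9 kN.
Bearing (16 mm plate, F_u = 450 MPa): end bolts L_c = 69 − 33/2 = 52.5, R_n = min(1.2×52.5×16×450, 2.4×30×16×450) = 453.6 kN/bolt; interior L_c = 85 − 33 = 52, R_n = 449.28 kN/bolt. φR_n = 0.75 × (1×453.6 + 2×449.28) = 1014.1 kN.
Block shear: shear path 1×[69+2×85] = 1×239 mm, A_gv = 3824, A_nv = 1×(239 − 2.5×35)×16 = 2424 mm²; tension to near edge: (42 − 0.5×35)×16 = 392 mm². R_n = min(0.6×450×2424, 0.6×300×3824) + 1.0×450×392 = min(654.48, 688.32) + 176.4 = 830.88 kN. φR_n = 0.75 × 830.88 = 623.2 kN.
Governing: min(745.9, 1014.1, 623.2) = 623.2 kN → block shear.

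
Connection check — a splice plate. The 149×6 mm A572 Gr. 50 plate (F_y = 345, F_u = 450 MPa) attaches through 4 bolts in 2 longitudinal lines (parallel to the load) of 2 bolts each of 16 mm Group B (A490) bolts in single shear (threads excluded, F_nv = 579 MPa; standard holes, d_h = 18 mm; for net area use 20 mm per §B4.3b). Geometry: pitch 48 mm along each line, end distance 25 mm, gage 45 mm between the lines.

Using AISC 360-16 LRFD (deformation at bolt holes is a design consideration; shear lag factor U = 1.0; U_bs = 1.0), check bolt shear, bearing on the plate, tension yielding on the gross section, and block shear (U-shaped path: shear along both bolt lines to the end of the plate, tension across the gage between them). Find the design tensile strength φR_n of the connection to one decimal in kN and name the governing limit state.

Bolt shear: A_b = π(16)²/4 = 201.06 mm². φR_n = 0.75 × 579 × 201.06 × 4 × 1 = 349.2 kN.
Bearing (6 mm plate, F_u = 450 MPa): end bolts L_c = 25 − 18/2 = 16, R_n = min(1.2×16×6×450, 2.4×16×6×450) = 51.84 kN/bolt; interior L_c = 48 − 18 = 30, R_n = 97.2 kN/bolt. φR_n = 0.75 × (2×51.84 + 2×97.2) = 223.6 kN.
Tension yield (gross): A_g = 149×6 = 894 mm². φR_n = 0.90 × 345 × 894 = 277.6 kN.
Block shear: shear path 2×[25+1×48] = 2×73 mm, A_gv = 876, A_nv = 2×(73 − 1.5×20)×6 = 516 mm²; tension across gage: (45 − 1×20)×6 = 150 mm². R_n = min(0.6×450×516, 0.6×345×876) + 1.0×450×150 = min(139.32, 181.33) + 67.5 = 206.82 kN. φR_n = 0.75 × 206.82 = 155.1 kN.
Governing: min(349.2, 223.6, 277.6, 155.1) = 155.1 kN → block shear.

155.1 kN (block shear governs)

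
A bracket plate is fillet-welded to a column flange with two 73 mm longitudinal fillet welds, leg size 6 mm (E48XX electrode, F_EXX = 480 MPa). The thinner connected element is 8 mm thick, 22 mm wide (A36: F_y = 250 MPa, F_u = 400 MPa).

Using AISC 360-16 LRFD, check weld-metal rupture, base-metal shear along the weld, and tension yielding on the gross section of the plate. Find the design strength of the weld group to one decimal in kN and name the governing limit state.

39.6 kN (gross-section yield governs)

Weld metal: throat = 0.707×6 = 4.242 mm, L = 2×73 = 146 mm. φR_n = 0.75 × 0.6 × 480 × 4.242 × 146 = 133.8 kN.
Base metal shear (8 mm plate): yield φR_n = 1.0×0.6×250×8×146 = 175.2 kN; rupture φR_n = 0.75×0.6×400×8×146 = 210.2 kN; take 175.2 kN (yield).
Tension yield (gross): A_g = 22×8 = 176 mm². φR_n = 0.90 × 250 × 176 = 39.6 kN.
Governing: min(133.8, 175.2, 39.6) = 39.6 kN → gross-section yield.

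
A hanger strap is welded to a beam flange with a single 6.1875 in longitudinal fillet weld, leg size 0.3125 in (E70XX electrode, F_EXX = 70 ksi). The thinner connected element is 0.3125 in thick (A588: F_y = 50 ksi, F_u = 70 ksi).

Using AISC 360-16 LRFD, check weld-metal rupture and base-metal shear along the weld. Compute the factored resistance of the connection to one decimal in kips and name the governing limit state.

43.1 kips (weld metal governs)

Weld metal: throat = 0.707×0.3125 = 0.22094 in, L = 6.1875 in. φR_n = 0.75 × 0.6 × 70 × 0.22094 × 6.1875 = 43.1 kips.
Base metal shear (0.3125 in plate): yield φR_n = 1.0×0.6×50×0.3125×6.1875 = 58.0 kips; rupture φR_n = 0.75×0.6×70×0.3125×6.1875 = 60.9 kips; take 58.0 kips (yield).
Governing: min(43.1, 58.0) = 43.1 kips → weld metal.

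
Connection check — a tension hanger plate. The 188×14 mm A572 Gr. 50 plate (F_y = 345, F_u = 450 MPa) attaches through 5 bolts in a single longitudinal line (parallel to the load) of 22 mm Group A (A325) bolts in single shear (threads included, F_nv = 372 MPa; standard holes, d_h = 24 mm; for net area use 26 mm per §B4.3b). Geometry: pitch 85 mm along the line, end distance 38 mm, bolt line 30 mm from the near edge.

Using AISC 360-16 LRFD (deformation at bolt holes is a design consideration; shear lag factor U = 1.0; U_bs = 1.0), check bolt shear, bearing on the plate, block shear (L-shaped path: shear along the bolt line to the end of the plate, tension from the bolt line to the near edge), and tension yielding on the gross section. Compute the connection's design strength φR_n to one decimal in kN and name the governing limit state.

530.3 kN (bolt shear governs)

Bolt shear: A_b = π(22)²/4 = 380.13 mm². φR_n = 0.75 × 372 × 380.13 × 5 × 1 = 530.3 kN.
Bearing (14 mm plate, F_u = 450 MPa): end bolts L_c = 38 − 24/2 = 26, R_n = min(1.2×26×14×450, 2.4×22×14×450) = 196.56 kN/bolt; interior L_c = 85 − 24 = 61, R_n = 332.64 kN/bolt. φR_n = 0.75 × (1×196.56 + 4×332.64) = 1145.3 kN.
Block shear: shear path 1×[38+4×85] = 1×378 mm, A_gv = 5292, A_nv = 1×(378 − 4.5×26)×14 = 3654 mm²; tension to near edge: (30 − 0.5×26)×14 = 238 mm². R_n = min(0.6×450×3654, 0.6×345×5292) + 1.0×450×238 = min(986.58, 1095.4) + 107.1 = 1093.7 kN. φR_n = 0.75 × 1093.7 = 820.3 kN.
Tension yield (gross): A_g = 188×14 = 2632 mm². φR_n = 0.90 × 345 × 2632 = 817.2 kN.
Governing: min(530.3, 1145.3, 820.3, 817.2) = 530.3 kN → bolt shear.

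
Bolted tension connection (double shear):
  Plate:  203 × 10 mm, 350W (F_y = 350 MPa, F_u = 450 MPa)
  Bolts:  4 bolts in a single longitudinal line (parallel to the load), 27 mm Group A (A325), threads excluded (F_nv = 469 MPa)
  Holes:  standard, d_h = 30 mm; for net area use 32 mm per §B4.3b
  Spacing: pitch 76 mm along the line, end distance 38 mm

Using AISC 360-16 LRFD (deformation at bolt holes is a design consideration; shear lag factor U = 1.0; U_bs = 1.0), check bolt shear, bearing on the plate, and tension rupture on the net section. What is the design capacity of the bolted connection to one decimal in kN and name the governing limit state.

577.1 kN (net-section rupture governs)

Bolt shear: A_b = π(27)²/4 = 572.56 mm². φR_n = 0.75 × 469 × 572.56 × 4 × 2 = 1611.2 kN.
Bearing (10 mm plate, F_u = 450 MPa): end bolts L_c = 38 − 30/2 = 23, R_n = min(1.2×23×10×450, 2.4×27×10×450) = 124.2 kN/bolt; interior L_c = 76 − 30 = 46, R_n = 248.4 kN/bolt. φR_n = 0.75 × (1×124.2 + 3×248.4) = 652.1 kN.
Tension rupture (net): A_n = (203 − 1×32)×10 = 1710 mm² (U = 1.0, A_e = A_n). φR_n = 0.75 × 450 × 1710 = 577.1 kN.
Governing: min(1611.2, 652.1, 577.1) = 577.1 kN → net-section rupture.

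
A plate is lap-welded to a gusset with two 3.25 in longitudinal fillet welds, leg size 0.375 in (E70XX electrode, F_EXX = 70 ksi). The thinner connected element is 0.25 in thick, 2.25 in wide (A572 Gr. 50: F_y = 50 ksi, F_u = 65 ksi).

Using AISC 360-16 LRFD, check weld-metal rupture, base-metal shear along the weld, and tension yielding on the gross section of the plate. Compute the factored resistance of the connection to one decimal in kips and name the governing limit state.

25.3 kips (gross-section yield governs)

Weld metal: throat = 0.707×0.375 = 0.26513 in, L = 2×3.25 = 6.5 in. φR_n = 0.75 × 0.6 × 70 × 0.26513 × 6.5 = 54.3 kips.
Base metal shear (0.25 in plate): yield φR_n = 1.0×0.6×50×0.25×6.5 = 48.8 kips; rupture φR_n = 0.75×0.6×65×0.25×6.5 = 47.5 kips; take 47.5 kips (rupture).
Tension yield (gross): A_g = 2.25×0.25 = 0.5625 in². φR_n = 0.90 × 50 × 0.5625 = 25.3 kips.
Governing: min(54.3, 47.5, 25.3) = 25.3 kips → gross-section yield.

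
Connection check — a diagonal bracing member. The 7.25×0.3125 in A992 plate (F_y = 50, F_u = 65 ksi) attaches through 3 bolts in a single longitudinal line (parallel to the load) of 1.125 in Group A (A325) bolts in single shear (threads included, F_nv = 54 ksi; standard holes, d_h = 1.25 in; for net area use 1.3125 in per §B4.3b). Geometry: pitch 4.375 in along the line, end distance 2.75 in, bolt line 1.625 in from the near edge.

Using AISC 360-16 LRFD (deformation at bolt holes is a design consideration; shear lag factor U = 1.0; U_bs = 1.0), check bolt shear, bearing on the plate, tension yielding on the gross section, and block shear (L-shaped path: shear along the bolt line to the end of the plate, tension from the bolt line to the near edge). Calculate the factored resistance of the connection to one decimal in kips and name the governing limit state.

89.9 kips (block shear governs)

Bolt shear: A_b = π(1.125)²/4 = 0.99402 in². φR_n = 0.75 × 54 × 0.99402 × 3 × 1 = 120.8 kips.
Bearing (0.3125 in plate, F_u = 65 ksi): end bolts L_c = 2.75 − 1.25/2 = 2.125, R_n = min(1.2×2.125×0.3125×65, 2.4×1.125×0.3125×65) = 51.797 kips/bolt; interior L_c = 4.375 − 1.25 = 3.125, R_n = 54.844 kips/bolt. φR_n = 0.75 × (1×51.797 + 2×54.844) = 121.1 kips.
Tension yield (gross): A_g = 7.25×0.3125 = 2.2656 in². φR_n = 0.90 × 50 × 2.2656 = 102.0 kips.
Block shear: shear path 1×[2.75+2×4.375] = 1×11.5 in, A_gv = 3.5938, A_nv = 1×(11.5 − 2.5×1.3125)×0.3125 = 2.5684 in²; tension to near edge: (1.625 − 0.5×1.3125)×0.3125 = 0.30273 in². R_n = min(0.6×65×2.5684, 0.6×50×3.5938) + 1.0×65×0.30273 = min(100.17, 107.81) + 19.677 = 119.85 kips. φR_n = 0.75 × 119.85 = 89.9 kips.
Governing: min(120.8, 121.1, 102.0, 89.9) = 89.9 kips → block shear.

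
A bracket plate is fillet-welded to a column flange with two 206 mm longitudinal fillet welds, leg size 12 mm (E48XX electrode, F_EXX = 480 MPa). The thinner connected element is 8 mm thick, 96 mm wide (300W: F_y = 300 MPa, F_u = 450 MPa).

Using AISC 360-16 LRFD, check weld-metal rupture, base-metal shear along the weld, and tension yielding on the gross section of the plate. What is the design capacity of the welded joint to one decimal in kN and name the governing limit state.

Weld metal: throat = 0.707×12 = 8.484 mm, L = 2×206 = 412 mm. φR_n = 0.75 × 0.6 × 480 × 8.484 × 412 = 755.0 kN.
Base metal shear (8 mm plate): yield φR_n = 1.0×0.6×300×8×412 = 593.3 kN; rupture φR_n = 0.75×0.6×450×8×412 = 667.4 kN; take 593.3 kN (yield).
Tension yield (gross): A_g = 96×8 = 768 mm². φR_n = 0.90 × 300 × 768 = 207.4 kN.
Governing: min(755.0, 593.3, 207.4) = 207.4 kN → gross-section yield.

207.4 kN (gross-section yield governs)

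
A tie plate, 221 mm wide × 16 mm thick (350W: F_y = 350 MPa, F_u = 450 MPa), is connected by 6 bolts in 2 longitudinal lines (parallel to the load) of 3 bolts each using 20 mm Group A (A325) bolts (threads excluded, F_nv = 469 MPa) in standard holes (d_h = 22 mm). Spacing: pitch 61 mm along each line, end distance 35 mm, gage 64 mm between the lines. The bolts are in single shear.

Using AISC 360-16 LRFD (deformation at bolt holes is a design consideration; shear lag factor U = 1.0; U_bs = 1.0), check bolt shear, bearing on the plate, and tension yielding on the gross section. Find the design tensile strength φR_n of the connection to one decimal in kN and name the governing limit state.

663.0 kN (bolt shear governs)

Bolt shear: A_b = π(20)²/4 = 314.16 mm². φR_n = 0.75 × 469 × 314.16 × 6 × 1 = 663.0 kN.
Bearing (16 mm plate, F_u = 450 MPa): end bolts L_c = 35 − 22/2 = 24, R_n = min(1.2×24×16×450, 2.4×20×16×450) = 207.36 kN/bolt; interior L_c = 61 − 22 = 39, R_n = 336.96 kN/bolt. φR_n = 0.75 × (2×207.36 + 4×336.96) = 1321.9 kN.
Tension yield (gross): A_g = 221×16 = 3536 mm². φR_n = 0.90 × 350 × 3536 = 1113.8 kN.
Governing: min(663.0, 1321.9, 1113.8) = 663.0 kN → bolt shear.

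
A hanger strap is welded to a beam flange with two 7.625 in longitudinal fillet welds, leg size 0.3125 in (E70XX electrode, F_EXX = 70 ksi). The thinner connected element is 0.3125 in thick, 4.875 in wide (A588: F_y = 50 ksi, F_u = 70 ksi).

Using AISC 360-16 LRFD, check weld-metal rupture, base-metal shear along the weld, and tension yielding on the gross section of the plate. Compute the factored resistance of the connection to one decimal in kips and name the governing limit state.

Weld metal: throat = 0.707×0.3125 = 0.22094 in, L = 2×7.625 = 15.25 in. φR_n = 0.75 × 0.6 × 70 × 0.22094 × 15.25 = 106.1 kips.
Base metal shear (0.3125 in plate): yield φR_n = 1.0×0.6×50×0.3125×15.25 = 143.0 kips; rupture φR_n = 0.75×0.6×70×0.3125×15.25 = 150.1 kips; take 143.0 kips (yield).
Tension yield (gross): A_g = 4.875×0.3125 = 1.5234 in². φR_n = 0.90 × 50 × 1.5234 = 68.6 kips.
Governing: min(106.1, 143.0, 68.6) = 68.6 kips → gross-section yield.

68.6 kips (gross-section yield governs)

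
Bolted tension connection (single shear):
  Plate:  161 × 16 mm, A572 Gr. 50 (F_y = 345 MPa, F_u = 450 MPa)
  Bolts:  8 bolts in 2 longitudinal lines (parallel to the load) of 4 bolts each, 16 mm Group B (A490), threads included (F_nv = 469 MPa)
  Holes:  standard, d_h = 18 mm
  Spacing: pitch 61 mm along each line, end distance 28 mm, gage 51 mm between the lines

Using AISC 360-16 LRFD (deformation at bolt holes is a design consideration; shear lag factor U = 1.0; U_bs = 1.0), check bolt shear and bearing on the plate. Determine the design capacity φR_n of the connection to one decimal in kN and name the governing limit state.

Bolt shear: A_b = π(16)²/4 = 201.06 mm². φR_n = 0.75 × 469 × 201.06 × 8 × 1 = 565.8 kN.
Bearing (16 mm plate, F_u = 450 MPa): end bolts L_c = 28 − 18/2 = 19, R_n = min(1.2×19×16×450, 2.4×16×16×450) = 164.16 kN/bolt; interior L_c = 61 − 18 = 43, R_n = 276.48 kN/bolt. φR_n = 0.75 × (2×164.16 + 6×276.48) = 1490.4 kN.
Governing: min(565.8, 1490.4) = 565.8 kN → bolt shear.

565.8 kN (bolt shear governs)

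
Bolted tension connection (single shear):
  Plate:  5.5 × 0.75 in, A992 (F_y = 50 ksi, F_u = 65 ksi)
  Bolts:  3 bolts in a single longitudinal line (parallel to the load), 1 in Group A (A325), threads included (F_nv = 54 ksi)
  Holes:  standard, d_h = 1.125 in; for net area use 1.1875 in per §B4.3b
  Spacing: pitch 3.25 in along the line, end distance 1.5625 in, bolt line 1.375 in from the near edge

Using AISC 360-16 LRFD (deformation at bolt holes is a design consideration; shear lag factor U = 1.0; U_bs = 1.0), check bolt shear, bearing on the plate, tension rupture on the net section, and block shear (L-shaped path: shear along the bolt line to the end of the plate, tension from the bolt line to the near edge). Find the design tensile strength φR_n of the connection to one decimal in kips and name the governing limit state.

Bolt shear: A_b = π(1)²/4 = 0.7854 in². φR_n = 0.75 × 54 × 0.7854 × 3 × 1 = 95.4 kips.
Bearing (0.75 in plate, F_u = 65 ksi): end bolts L_c = 1.5625 − 1.125/2 = 1, R_n = min(1.2×1×0.75×65, 2.4×1×0.75×65) = 58.5 kips/bolt; interior L_c = 3.25 − 1.125 = 2.125, R_n = 117 kips/bolt. φR_n = 0.75 × (1×58.5 + 2×117) = 219.4 kips.
Tension rupture (net): A_n = (5.5 − 1×1.1875)×0.75 = 3.2344 in² (U = 1.0, A_e = A_n). φR_n = 0.75 × 65 × 3.2344 = 157.7 kips.
Block shear: shear path 1×[1.5625+2×3.25] = 1×8.0625 in, A_gv = 6.0469, A_nv = 1×(8.0625 − 2.5×1.1875)×0.75 = 3.8203 in²; tension to near edge: (1.375 − 0.5×1.1875)×0.75 = 0.58594 in². R_n = min(0.6×65×3.8203, 0.6×50×6.0469) + 1.0×65×0.58594 = min(148.99, 181.41) + 38.086 = 187.08 kips. φR_n = 0.75 × 187.08 = 140.3 kips.
Governing: min(95.4, 219.4, 157.7, 140.3) = 95.4 kips → bolt shear.

95.4 kips (bolt shear governs)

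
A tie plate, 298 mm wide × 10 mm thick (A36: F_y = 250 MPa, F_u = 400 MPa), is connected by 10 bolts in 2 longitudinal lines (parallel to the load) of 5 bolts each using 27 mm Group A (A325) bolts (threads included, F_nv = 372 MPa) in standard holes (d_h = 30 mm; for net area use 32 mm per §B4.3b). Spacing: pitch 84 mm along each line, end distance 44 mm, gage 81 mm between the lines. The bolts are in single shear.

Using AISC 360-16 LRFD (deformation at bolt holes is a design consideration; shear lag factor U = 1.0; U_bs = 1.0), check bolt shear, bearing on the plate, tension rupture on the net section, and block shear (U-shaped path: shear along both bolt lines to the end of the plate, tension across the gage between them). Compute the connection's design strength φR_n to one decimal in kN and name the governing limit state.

702.0 kN (net-section rupture governs)

Bolt shear: A_b = π(27)²/4 = 572.56 mm². φR_n = 0.75 × 372 × 572.56 × 10 × 1 = 1597.4 kN.
Bearing (10 mm plate, F_u = 400 MPa): end bolts L_c = 44 − 30/2 = 29, R_n = min(1.2×29×10×400, 2.4×27×10×400) = 139.2 kN/bolt; interior L_c = 84 − 30 = 54, R_n = 259.2 kN/bolt. φR_n = 0.75 × (2×139.2 + 8×259.2) = 1764.0 kN.
Tension rupture (net): A_n = (298 − 2×32)×10 = 2340 mm² (U = 1.0, A_e = A_n). φR_n = 0.75 × 400 × 2340 = 702.0 kN.
Block shear: shear path 2×[44+4×84] = 2×380 mm, A_gv = 7600, A_nv = 2×(380 − 4.5×32)×10 = 4720 mm²; tension across gage: (81 − 1×32)×10 = 490 mm². R_n = min(0.6×400×4720, 0.6×250×7600) + 1.0×400×490 = min(1132.8, 1140) + 196 = 1328.8 kN. φR_n = 0.75 × 1328.8 = 996.6 kN.
Governing: min(1597.4, 1764.0, 702.0, 996.6) = 702.0 kN → net-section rupture.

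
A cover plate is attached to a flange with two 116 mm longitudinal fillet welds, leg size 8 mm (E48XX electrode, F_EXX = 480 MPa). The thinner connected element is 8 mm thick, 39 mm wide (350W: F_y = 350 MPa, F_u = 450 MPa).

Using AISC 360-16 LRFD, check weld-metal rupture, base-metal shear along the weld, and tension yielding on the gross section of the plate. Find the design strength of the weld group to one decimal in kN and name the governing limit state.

98.3 kN (gross-section yield governs)

Weld metal: throat = 0.707×8 = 5.656 mm, L = 2×116 = 232 mm. φR_n = 0.75 × 0.6 × 480 × 5.656 × 232 = 283.4 kN.
Base metal shear (8 mm plate): yield φR_n = 1.0×0.6×350×8×232 = 389.8 kN; rupture φR_n = 0.75×0.6×450×8×232 = 375.8 kN; take 375.8 kN (rupture).
Tension yield (gross): A_g = 39×8 = 312 mm². φR_n = 0.90 × 350 × 312 = 98.3 kN.
Governing: min(283.4, 375.8, 98.3) = 98.3 kN → gross-section yield.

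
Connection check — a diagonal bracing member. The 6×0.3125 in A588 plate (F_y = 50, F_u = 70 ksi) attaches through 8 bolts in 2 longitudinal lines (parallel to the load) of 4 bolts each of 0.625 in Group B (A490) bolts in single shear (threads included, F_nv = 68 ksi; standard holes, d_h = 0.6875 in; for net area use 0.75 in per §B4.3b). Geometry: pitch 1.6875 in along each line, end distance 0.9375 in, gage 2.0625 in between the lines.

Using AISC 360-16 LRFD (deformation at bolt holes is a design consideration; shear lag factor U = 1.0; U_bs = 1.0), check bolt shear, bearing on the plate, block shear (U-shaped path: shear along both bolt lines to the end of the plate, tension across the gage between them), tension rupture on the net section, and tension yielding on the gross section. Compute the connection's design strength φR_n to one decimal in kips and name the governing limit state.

73.8 kips (net-section rupture governs)

Bolt shear: A_b = π(0.625)²/4 = 0.3068 in². φR_n = 0.75 × 68 × 0.3068 × 8 × 1 = 125.2 kips.
Bearing (0.3125 in plate, F_u = 70 ksi): end bolts L_c = 0.9375 − 0.6875/2 = 0.59375, R_n = min(1.2×0.59375×0.3125×70, 2.4×0.625×0.3125×70) = 15.586 kips/bolt; interior L_c = 1.6875 − 0.6875 = 1, R_n = 26.25 kips/bolt. φR_n = 0.75 × (2×15.586 + 6×26.25) = 141.5 kips.
Block shear: shear path 2×[0.9375+3×1.6875] = 2×6 in, A_gv = 3.75, A_nv = 2×(6 − 3.5×0.75)×0.3125 = 2.1094 in²; tension across gage: (2.0625 − 1×0.75)×0.3125 = 0.41016 in². R_n = min(0.6×70×2.1094, 0.6×50×3.75) + 1.0×70×0.41016 = min(88.595, 112.5) + 28.711 = 117.31 kips. φR_n = 0.75 × 117.31 = 88.0 kips.
Tension rupture (net): A_n = (6 − 2×0.75)×0.3125 = 1.4063 in² (U = 1.0, A_e = A_n). φR_n = 0.75 × 70 × 1.4063 = 73.8 kips.
Tension yield (gross): A_g = 6×0.3125 = 1.875 in². φR_n = 0.90 × 50 × 1.875 = 84.4 kips.
Governing: min(125.2, 141.5, 88.0, 73.8, 84.4) = 73.8 kips → net-section rupture.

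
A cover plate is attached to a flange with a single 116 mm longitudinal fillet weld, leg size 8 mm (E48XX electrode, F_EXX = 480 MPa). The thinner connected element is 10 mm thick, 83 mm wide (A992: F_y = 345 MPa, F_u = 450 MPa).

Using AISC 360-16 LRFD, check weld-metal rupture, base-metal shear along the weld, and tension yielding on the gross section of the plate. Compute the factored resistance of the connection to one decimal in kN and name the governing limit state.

141.7 kN (weld metal governs)

Weld metal: throat = 0.707×8 = 5.656 mm, L = 116 mm. φR_n = 0.75 × 0.6 × 480 × 5.656 × 116 = 141.7 kN.
Base metal shear (10 mm plate): yield φR_n = 1.0×0.6×345×10×116 = 240.1 kN; rupture φR_n = 0.75×0.6×450×10×116 = 234.9 kN; take 234.9 kN (rupture).
Tension yield (gross): A_g = 83×10 = 830 mm². φR_n = 0.90 × 345 × 830 = 257.7 kN.
Governing: min(141.7, 234.9, 257.7) = 141.7 kN → weld metal.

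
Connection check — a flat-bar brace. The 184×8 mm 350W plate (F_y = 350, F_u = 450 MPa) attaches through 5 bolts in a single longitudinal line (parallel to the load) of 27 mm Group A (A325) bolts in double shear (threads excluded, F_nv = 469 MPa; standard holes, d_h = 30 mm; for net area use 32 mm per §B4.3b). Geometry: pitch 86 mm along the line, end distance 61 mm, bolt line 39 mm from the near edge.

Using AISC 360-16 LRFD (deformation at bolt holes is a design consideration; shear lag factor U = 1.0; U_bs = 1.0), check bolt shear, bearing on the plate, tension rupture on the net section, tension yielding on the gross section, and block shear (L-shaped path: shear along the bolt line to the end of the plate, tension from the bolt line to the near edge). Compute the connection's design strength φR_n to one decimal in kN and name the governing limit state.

Bolt shear: A_b = π(27)²/4 = 572.56 mm². φR_n = 0.75 × 469 × 572.56 × 5 × 2 = 2014.0 kN.
Bearing (8 mm plate, F_u = 450 MPa): end bolts L_c = 61 − 30/2 = 46, R_n = min(1.2×46×8×450, 2.4×27×8×450) = 198.72 kN/bolt; interior L_c = 86 − 30 = 56, R_n = 233.28 kN/bolt. φR_n = 0.75 × (1×198.72 + 4×233.28) = 848.9 kN.
Tension rupture (net): A_n = (184 − 1×32)×8 = 1216 mm² (U = 1.0, A_e = A_n). φR_n = 0.75 × 450 × 1216 = 410.4 kN.
Tension yield (gross): A_g = 184×8 = 1472 mm². φR_n = 0.90 × 350 × 1472 = 463.7 kN.
Block shear: shear path 1×[61+4×86] = 1×405 mm, A_gv = 3240, A_nv = 1×(405 − 4.5×32)×8 = 2088 mm²; tension to near edge: (39 − 0.5×32)×8 = 184 mm². R_n = min(0.6×450×2088, 0.6×350×3240) + 1.0×450×184 = min(563.76, 680.4) + 82.8 = 646.56 kN. φR_n = 0.75 × 646.56 = 484.9 kN.
Governing: min(2014.0, 848.9, 410.4, 463.7, 484.9) = 410.4 kN → net-section rupture.

410.4 kN (net-section rupture governs)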